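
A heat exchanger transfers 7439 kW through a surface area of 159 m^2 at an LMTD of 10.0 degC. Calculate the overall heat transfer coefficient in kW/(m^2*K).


From Q = U*A*LMTD, U = Q / (A * LMTD)
U = 7439 / (159 * 10.0) = 7439 / 1590 = 4.679

4.679 kW/(m^2*K)


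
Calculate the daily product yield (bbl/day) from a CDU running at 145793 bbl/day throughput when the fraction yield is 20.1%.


Crude throughput = 145793 bbl/day
Fraction yield = 20.1%
yield = throughput * fraction / 100
yield = 145793 * 20.1 / 100 = 29304.393

29304.393 bbl/day


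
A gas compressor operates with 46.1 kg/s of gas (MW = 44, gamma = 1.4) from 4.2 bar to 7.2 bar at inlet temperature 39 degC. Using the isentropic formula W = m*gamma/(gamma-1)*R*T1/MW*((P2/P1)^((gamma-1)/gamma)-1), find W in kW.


Isentropic work: W = m*(gamma/(gamma-1))*(R*T1/MW)*((P2/P1)^((gamma-1)/gamma) - 1)
T1 = 39 + 273.15 = 312.15 K
Pressure ratio = 7.2 / 4.2 = 1.71429
Exponent = (1.4 - 1)/1.4 = 0.285714
(P2/P1)^exp - 1 = 1.71429^0.285714 - 1 = 0.16649
W = 46.1 * 1.4 / 0.4 * 8.314 * 312.15 / 44 * 0.16649 = 1584

1584 kW


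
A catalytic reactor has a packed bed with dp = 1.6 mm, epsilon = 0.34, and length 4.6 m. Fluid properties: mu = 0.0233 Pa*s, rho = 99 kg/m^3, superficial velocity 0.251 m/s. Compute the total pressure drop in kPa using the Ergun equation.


dp = 1.6 mm = 0.0016 m
Viscous term = 150*0.0233*0.251*(1-0.34)^2 / (0.0016^2*0.34^3) = 3797800
Inertial term = 1.75*99*0.251^2*(1-0.34) / (0.0016*0.34^3) = 114553
dP/L = 3797800 + 114553 = 3912350 Pa/m
dP = 3912350 * 4.6 / 1000 = 18000 kPa

18000 kPa


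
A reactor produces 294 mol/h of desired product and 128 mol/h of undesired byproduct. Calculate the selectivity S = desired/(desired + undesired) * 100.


Selectivity = desired / (desired + undesired) * 100
Total products = 294 + 128 = 422 mol/h
S = 294 / 422 * 100
= 0.6967 * 100
= 69.67 %

69.67 %


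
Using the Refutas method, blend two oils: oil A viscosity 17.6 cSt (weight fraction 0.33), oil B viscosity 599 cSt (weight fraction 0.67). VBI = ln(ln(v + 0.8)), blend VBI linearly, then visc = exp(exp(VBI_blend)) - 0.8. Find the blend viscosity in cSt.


Refutas method: VBN_i = 14.534*ln(ln(visc_i + 0.8)) + 10.975, blended linearly by mass fraction; since VBN is linear in VBI_i = ln(ln(visc_i + 0.8)) and the fractions sum to 1, blend VBI directly: visc = exp(exp(VBI_blend)) - 0.8
VBI_1 = ln(ln(17.6 + 0.8)) = 1.06896
VBI_2 = ln(ln(599 + 0.8)) = 1.85577
VBI_blend = 0.33 * 1.06896 + 0.67 * 1.85577 = 1.59612
visc_blend = exp(exp(1.59612)) - 0.8 = 138.1

138.1 cSt


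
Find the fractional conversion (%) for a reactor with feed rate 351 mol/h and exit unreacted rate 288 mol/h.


X = (F_in - F_out) / F_in * 100
Moles reacted = 351 - 288 = 63
X = 63 / 351 * 100
= 0.1795 * 100
= 17.95 %

17.95 %


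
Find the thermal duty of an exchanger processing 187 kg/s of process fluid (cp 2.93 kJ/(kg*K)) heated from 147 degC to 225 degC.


Q = m_dot * cp * delta_T
delta_T = 225 - 147 = 78 K
Q = 187 * 2.93 * 78
= 547.91 * 78
= 42736.98 kW

42736.98 kW


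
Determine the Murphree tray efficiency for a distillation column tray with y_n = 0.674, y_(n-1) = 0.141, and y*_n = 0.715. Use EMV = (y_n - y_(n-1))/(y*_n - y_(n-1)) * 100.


Murphree vapor efficiency: EMV = (y_n - y_(n-1)) / (y*_n - y_(n-1)) * 100
EMV = (0.674 - 0.141) / (0.715 - 0.141) * 100 = 0.533 / 0.574 * 100 = 92.86

92.86 %


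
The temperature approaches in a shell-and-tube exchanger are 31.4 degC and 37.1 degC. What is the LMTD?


LMTD = (dT1 - dT2) / ln(dT1/dT2)
= (31.4 - 37.1) / ln(31.4 / 37.1) = -5.7 / -0.166809 = 34.17

34.17 degC


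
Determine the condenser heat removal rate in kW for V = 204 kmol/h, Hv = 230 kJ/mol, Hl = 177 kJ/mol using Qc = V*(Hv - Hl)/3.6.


Qc = 204 * (230 - 177) / 3.6 = 204 * 53 / 3.6 = 3003

3003 kW


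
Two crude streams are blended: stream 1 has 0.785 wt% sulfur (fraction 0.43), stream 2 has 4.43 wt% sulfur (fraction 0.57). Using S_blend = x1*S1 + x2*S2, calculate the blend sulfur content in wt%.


Linear sulfur blending: S_blend = x1*S1 + x2*S2
Contribution 1: 0.43 * 0.785 = 0.33755 wt%
Contribution 2: 0.57 * 4.43 = 2.5251 wt%
S_blend = 0.33755 + 2.5251 = 2.86265

2.86265 wt%


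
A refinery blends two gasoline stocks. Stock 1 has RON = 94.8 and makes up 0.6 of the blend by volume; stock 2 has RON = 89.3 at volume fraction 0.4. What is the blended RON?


Linear blending: RON_blend = sum(vi * RONi)
Contribution 1: 0.6 * 94.8 = 56.88
Contribution 2: 0.4 * 89.3 = 35.72
RON_blend = 56.88 + 35.72 = 92.6

92.6


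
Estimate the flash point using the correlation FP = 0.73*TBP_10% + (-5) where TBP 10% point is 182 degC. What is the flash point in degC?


FP = 0.73 * 182 + (-5) = 127.86

127.86 degC


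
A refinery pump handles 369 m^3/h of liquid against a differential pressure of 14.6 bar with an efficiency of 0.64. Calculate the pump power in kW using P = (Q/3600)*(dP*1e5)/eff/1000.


Q = 369 / 3600 = 0.1025 m^3/s
P = 0.1025 * (14.6 * 1e5) / 0.64 / 1000 = 233.8

233.8 kW


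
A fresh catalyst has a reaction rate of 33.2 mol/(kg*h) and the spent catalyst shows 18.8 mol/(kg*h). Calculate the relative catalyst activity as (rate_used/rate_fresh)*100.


Activity (%) = (rate_used / rate_fresh) * 100
rate_used = 18.8, rate_fresh = 33.2
= (18.8 / 33.2) * 100
= 0.5663 * 100 = 56.63

56.63 %


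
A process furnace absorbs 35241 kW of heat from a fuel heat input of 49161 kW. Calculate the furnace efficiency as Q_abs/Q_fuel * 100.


Furnace efficiency = Q_absorbed / Q_fuel * 100
= 35241 / 49161 * 100 = 71.68

71.68 %


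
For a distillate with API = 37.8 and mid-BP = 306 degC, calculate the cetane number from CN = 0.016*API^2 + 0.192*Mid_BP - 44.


CN = 0.016 * 37.8^2 + 0.192 * 306 - 44
CN = 22.86144 + 58.752 - 44 = 37.61344

37.61344


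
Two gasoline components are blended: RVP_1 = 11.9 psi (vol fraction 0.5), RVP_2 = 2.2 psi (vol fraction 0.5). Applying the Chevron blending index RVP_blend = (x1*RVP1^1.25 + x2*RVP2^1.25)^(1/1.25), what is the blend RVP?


Chevron index: RVP_blend = (sum xi*RVPi^1.25)^(1/1.25)
RVP^1.25 terms: 0.5 * 11.9^1.25 + 0.5 * 2.2^1.25 = 12.3907
RVP_blend = 12.3907^(1/1.25) = 7.490

7.490 psi


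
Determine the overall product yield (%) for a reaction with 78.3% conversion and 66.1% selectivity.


Overall yield = conversion (%) * selectivity (%) / 100
Conversion = 78.3%, Selectivity = 66.1%
Y = 78.3 * 66.1 / 100
= 51.7563 %

51.7563 %


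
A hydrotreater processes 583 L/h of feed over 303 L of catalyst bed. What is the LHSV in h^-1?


LHSV = volumetric feed rate / catalyst volume
= 583 L/h / 303 L
= 1.924 h^-1

1.924 h^-1


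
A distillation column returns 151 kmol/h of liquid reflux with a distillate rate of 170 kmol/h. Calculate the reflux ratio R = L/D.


Reflux ratio definition: R = L / D (liquid returned / distillate withdrawn)
L = 151 kmol/h, D = 170 kmol/h
R = 151 / 170 = 0.8882

0.8882


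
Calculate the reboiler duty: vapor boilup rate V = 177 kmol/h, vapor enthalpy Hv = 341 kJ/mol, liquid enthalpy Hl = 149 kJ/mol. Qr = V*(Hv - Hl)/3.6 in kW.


Qr = 177 * (341 - 149) / 3.6 = 177 * 192 / 3.6 = 9440

9440 kW


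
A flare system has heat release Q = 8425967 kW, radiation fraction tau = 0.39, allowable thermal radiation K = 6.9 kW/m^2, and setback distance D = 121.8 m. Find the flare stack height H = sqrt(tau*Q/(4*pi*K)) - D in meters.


tau*Q/(4*pi*K) = 0.39 * 8425967 / (4 * pi * 6.9) = 37898.8
sqrt(37898.8) = 194.676
H = 194.676 - 121.8 = 72.88

72.88 m


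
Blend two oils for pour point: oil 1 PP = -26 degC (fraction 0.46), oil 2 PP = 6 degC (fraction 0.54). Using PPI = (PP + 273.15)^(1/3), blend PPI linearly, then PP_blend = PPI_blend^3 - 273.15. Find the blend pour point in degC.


PPI_1 = (-26 + 273.15)^(1/3) = 6.275575
PPI_2 = (6 + 273.15)^(1/3) = 6.535506
PPI_blend = 0.46 * 6.275575 + 0.54 * 6.535506 = 6.415938
PP_blend = 6.415938^3 - 273.15 = 264.1073 - 273.15 = -9.04

-9.04 degC


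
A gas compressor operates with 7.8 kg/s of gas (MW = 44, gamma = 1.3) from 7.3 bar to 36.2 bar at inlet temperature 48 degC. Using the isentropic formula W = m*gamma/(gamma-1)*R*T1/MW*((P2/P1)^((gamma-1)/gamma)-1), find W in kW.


Isentropic work: W = m*(gamma/(gamma-1))*(R*T1/MW)*((P2/P1)^((gamma-1)/gamma) - 1)
T1 = 48 + 273.15 = 321.15 K
Pressure ratio = 36.2 / 7.3 = 4.9589
Exponent = (1.3 - 1)/1.3 = 0.230769
(P2/P1)^exp - 1 = 4.9589^0.230769 - 1 = 0.447016
W = 7.8 * 1.3 / 0.3 * 8.314 * 321.15 / 44 * 0.447016 = 916.9

916.9 kW


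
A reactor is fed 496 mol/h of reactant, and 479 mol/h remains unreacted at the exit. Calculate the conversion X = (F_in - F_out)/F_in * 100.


X = (F_in - F_out) / F_in * 100
Moles reacted = 496 - 479 = 17
X = 17 / 496 * 100
= 0.03427 * 100
= 3.427 %

3.427 %


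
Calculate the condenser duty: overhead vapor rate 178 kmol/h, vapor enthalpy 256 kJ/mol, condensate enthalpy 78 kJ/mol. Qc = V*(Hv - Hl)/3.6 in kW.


Qc = 178 * (256 - 78) / 3.6 = 178 * 178 / 3.6 = 8801

8801 kW


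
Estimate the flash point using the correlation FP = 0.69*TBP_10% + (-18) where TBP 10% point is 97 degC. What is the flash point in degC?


FP = 0.69 * 97 + (-18) = 48.93

48.93 degC


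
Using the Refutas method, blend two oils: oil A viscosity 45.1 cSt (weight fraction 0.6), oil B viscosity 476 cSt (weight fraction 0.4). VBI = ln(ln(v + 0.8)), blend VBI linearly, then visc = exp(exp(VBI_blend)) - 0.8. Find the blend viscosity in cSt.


Refutas method: VBN_i = 14.534*ln(ln(visc_i + 0.8)) + 10.975, blended linearly by mass fraction; since VBN is linear in VBI_i = ln(ln(visc_i + 0.8)) and the fractions sum to 1, blend VBI directly: visc = exp(exp(VBI_blend)) - 0.8
VBI_1 = ln(ln(45.1 + 0.8)) = 1.34194
VBI_2 = ln(ln(476 + 0.8)) = 1.81923
VBI_blend = 0.6 * 1.34194 + 0.4 * 1.81923 = 1.53286
visc_blend = exp(exp(1.53286)) - 0.8 = 101.9

101.9 cSt


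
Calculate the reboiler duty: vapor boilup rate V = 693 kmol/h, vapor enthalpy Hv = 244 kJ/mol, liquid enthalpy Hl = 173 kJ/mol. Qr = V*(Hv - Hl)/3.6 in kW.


Qr = 693 * (244 - 173) / 3.6 = 693 * 71 / 3.6 = 13670

13670 kW


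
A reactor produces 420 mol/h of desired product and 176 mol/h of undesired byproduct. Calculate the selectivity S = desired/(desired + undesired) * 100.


Selectivity = desired / (desired + undesired) * 100
Total products = 420 + 176 = 596 mol/h
S = 420 / 596 * 100
= 0.7047 * 100
= 70.47 %

70.47 %


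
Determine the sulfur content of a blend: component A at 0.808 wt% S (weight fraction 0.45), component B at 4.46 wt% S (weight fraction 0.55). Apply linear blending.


Linear sulfur blending: S_blend = x1*S1 + x2*S2
Contribution 1: 0.45 * 0.808 = 0.3636 wt%
Contribution 2: 0.55 * 4.46 = 2.453 wt%
S_blend = 0.3636 + 2.453 = 2.8166

2.8166 wt%


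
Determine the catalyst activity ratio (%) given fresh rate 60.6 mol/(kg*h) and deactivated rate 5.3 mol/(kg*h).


Activity (%) = (rate_used / rate_fresh) * 100
rate_used = 5.3, rate_fresh = 60.6
= (5.3 / 60.6) * 100
= 0.08746 * 100 = 8.746

8.746 %


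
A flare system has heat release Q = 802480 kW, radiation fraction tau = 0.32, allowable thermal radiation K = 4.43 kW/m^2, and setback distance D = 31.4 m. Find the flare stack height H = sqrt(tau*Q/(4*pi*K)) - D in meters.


tau*Q/(4*pi*K) = 0.32 * 802480 / (4 * pi * 4.43) = 4612.86
sqrt(4612.86) = 67.918
H = 67.918 - 31.4 = 36.52

36.52 m


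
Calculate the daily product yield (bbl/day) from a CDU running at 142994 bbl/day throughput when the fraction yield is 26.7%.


Crude throughput = 142994 bbl/day
Fraction yield = 26.7%
yield = throughput * fraction / 100
yield = 142994 * 26.7 / 100 = 38179.398

38179.398 bbl/day


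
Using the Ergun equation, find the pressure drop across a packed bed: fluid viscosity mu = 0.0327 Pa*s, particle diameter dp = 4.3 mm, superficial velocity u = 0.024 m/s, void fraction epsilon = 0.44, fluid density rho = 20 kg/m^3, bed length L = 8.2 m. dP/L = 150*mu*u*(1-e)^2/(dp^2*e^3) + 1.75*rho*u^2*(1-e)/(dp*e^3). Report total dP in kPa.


dp = 4.3 mm = 0.0043 m
Viscous term = 150*0.0327*0.024*(1-0.44)^2 / (0.0043^2*0.44^3) = 23438.6
Inertial term = 1.75*20*0.024^2*(1-0.44) / (0.0043*0.44^3) = 30.8214
dP/L = 23438.6 + 30.8214 = 23469.4 Pa/m
dP = 23469.4 * 8.2 / 1000 = 192.4 kPa

192.4 kPa


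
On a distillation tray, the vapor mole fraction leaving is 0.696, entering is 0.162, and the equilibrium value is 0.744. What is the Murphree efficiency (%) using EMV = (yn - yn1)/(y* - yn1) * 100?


Murphree vapor efficiency: EMV = (y_n - y_(n-1)) / (y*_n - y_(n-1)) * 100
EMV = (0.696 - 0.162) / (0.744 - 0.162) * 100 = 0.534 / 0.582 * 100 = 91.75

91.75 %


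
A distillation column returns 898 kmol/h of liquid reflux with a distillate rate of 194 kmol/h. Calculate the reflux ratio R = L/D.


Reflux ratio definition: R = L / D (liquid returned / distillate withdrawn)
L = 898 kmol/h, D = 194 kmol/h
R = 898 / 194 = 4.629

4.629


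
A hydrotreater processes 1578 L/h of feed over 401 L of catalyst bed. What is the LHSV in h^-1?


LHSV = volumetric feed rate / catalyst volume
= 1578 L/h / 401 L
= 3.935 h^-1

3.935 h^-1


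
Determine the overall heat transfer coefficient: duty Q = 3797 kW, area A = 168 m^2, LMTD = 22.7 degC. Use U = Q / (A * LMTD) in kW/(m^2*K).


From Q = U*A*LMTD, U = Q / (A * LMTD)
U = 3797 / (168 * 22.7) = 3797 / 3813.6 = 0.9956

0.9956 kW/(m^2*K)


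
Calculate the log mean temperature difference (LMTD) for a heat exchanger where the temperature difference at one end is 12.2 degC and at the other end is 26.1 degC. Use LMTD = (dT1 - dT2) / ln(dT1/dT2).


LMTD = (dT1 - dT2) / ln(dT1/dT2)
= (12.2 - 26.1) / ln(12.2 / 26.1) = -13.9 / -0.760499 = 18.28

18.28 degC


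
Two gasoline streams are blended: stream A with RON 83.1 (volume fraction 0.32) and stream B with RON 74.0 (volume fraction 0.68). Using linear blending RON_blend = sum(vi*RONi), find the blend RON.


Linear blending: RON_blend = sum(vi * RONi)
Contribution 1: 0.32 * 83.1 = 26.592
Contribution 2: 0.68 * 74.0 = 50.32
RON_blend = 26.592 + 50.32 = 76.912

76.912


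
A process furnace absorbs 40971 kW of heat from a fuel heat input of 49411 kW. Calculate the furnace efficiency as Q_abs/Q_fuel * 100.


Furnace efficiency = Q_absorbed / Q_fuel * 100
= 40971 / 49411 * 100 = 82.92

82.92 %


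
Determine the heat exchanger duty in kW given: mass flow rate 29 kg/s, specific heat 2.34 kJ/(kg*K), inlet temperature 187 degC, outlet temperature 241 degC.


Q = m_dot * cp * delta_T
delta_T = 241 - 187 = 54 K
Q = 29 * 2.34 * 54
= 67.86 * 54
= 3664.44 kW

3664.44 kW


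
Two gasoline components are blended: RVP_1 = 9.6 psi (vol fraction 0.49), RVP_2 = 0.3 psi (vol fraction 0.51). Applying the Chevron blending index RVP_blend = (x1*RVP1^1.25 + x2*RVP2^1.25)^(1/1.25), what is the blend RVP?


Chevron index: RVP_blend = (sum xi*RVPi^1.25)^(1/1.25)
RVP^1.25 terms: 0.49 * 9.6^1.25 + 0.51 * 0.3^1.25 = 8.39332
RVP_blend = 8.39332^(1/1.25) = 5.485

5.485 psi


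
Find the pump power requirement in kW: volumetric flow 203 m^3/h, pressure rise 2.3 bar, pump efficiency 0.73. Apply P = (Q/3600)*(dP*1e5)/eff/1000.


Q = 203 / 3600 = 0.0563889 m^3/s
P = 0.0563889 * (2.3 * 1e5) / 0.73 / 1000 = 17.77

17.77 kW


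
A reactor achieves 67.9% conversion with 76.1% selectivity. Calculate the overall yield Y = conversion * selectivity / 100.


Overall yield = conversion (%) * selectivity (%) / 100
Conversion = 67.9%, Selectivity = 76.1%
Y = 67.9 * 76.1 / 100
= 51.6719 %

51.6719 %


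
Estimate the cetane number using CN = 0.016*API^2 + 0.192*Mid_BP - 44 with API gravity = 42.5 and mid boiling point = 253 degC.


CN = 0.016 * 42.5^2 + 0.192 * 253 - 44
CN = 28.9 + 48.576 - 44 = 33.476

33.476


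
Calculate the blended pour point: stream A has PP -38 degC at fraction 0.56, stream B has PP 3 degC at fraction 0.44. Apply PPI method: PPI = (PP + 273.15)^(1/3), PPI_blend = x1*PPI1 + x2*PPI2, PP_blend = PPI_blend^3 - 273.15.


PPI_1 = (-38 + 273.15)^(1/3) = 6.172318
PPI_2 = (3 + 273.15)^(1/3) = 6.512009
PPI_blend = 0.56 * 6.172318 + 0.44 * 6.512009 = 6.321782
PP_blend = 6.321782^3 - 273.15 = 252.6496 - 273.15 = -20.5

-20.5 degC


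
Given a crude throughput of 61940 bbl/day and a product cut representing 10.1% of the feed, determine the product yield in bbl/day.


Crude throughput = 61940 bbl/day
Fraction yield = 10.1%
yield = throughput * fraction / 100
yield = 61940 * 10.1 / 100 = 6255.94

6255.94 bbl/day


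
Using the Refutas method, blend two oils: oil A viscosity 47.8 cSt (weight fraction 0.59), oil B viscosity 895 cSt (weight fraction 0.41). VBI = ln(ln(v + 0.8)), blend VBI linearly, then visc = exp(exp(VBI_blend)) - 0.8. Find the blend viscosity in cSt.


Refutas method: VBN_i = 14.534*ln(ln(visc_i + 0.8)) + 10.975, blended linearly by mass fraction; since VBN is linear in VBI_i = ln(ln(visc_i + 0.8)) and the fractions sum to 1, blend VBI directly: visc = exp(exp(VBI_blend)) - 0.8
VBI_1 = ln(ln(47.8 + 0.8)) = 1.35677
VBI_2 = ln(ln(895 + 0.8)) = 1.91659
VBI_blend = 0.59 * 1.35677 + 0.41 * 1.91659 = 1.5863
visc_blend = exp(exp(1.5863)) - 0.8 = 131.6

131.6 cSt


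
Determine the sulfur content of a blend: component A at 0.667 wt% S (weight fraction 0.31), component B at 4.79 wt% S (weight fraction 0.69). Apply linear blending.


Linear sulfur blending: S_blend = x1*S1 + x2*S2
Contribution 1: 0.31 * 0.667 = 0.20677 wt%
Contribution 2: 0.69 * 4.79 = 3.3051 wt%
S_blend = 0.20677 + 3.3051 = 3.51187

3.51187 wt%


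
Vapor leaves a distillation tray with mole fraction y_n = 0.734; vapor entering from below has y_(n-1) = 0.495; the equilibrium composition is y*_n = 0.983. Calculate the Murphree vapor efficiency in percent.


Murphree vapor efficiency: EMV = (y_n - y_(n-1)) / (y*_n - y_(n-1)) * 100
EMV = (0.734 - 0.495) / (0.983 - 0.495) * 100 = 0.239 / 0.488 * 100 = 48.98

48.98 %


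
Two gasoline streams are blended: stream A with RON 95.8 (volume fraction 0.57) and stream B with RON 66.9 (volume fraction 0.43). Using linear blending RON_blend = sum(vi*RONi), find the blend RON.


Linear blending: RON_blend = sum(vi * RONi)
Contribution 1: 0.57 * 95.8 = 54.606
Contribution 2: 0.43 * 66.9 = 28.767
RON_blend = 54.606 + 28.767 = 83.373

83.373


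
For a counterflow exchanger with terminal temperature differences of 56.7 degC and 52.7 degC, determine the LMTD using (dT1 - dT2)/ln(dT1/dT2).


LMTD = (dT1 - dT2) / ln(dT1/dT2)
= (56.7 - 52.7) / ln(56.7 / 52.7) = 4 / 0.0731588 = 54.68

54.68 degC


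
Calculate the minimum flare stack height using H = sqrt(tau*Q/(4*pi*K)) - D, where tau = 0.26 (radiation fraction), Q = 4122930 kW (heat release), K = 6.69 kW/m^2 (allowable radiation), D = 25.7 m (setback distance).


tau*Q/(4*pi*K) = 0.26 * 4122930 / (4 * pi * 6.69) = 12751
sqrt(12751) = 112.92
H = 112.92 - 25.7 = 87.22

87.22 m


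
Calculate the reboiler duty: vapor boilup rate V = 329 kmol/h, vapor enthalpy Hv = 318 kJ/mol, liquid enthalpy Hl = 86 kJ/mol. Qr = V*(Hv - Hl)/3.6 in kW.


Qr = 329 * (318 - 86) / 3.6 = 329 * 232 / 3.6 = 21200

21200 kW


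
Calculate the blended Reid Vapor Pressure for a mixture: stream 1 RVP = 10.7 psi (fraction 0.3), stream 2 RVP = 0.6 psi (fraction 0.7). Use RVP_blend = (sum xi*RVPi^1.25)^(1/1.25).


Chevron index: RVP_blend = (sum xi*RVPi^1.25)^(1/1.25)
RVP^1.25 terms: 0.3 * 10.7^1.25 + 0.7 * 0.6^1.25 = 6.1753
RVP_blend = 6.1753^(1/1.25) = 4.291

4.291 psi


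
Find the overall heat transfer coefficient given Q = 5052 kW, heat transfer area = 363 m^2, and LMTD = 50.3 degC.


From Q = U*A*LMTD, U = Q / (A * LMTD)
U = 5052 / (363 * 50.3) = 5052 / 18258.9 = 0.2767

0.2767 kW/(m^2*K)


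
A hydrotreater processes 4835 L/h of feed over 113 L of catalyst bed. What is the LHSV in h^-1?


LHSV = volumetric feed rate / catalyst volume
= 4835 L/h / 113 L
= 42.79 h^-1

42.79 h^-1


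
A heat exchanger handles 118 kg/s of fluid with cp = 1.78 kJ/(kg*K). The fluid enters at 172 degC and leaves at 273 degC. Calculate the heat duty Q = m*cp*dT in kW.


Q = m_dot * cp * delta_T
delta_T = 273 - 172 = 101 K
Q = 118 * 1.78 * 101
= 210.04 * 101
= 21214.04 kW

21214.04 kW


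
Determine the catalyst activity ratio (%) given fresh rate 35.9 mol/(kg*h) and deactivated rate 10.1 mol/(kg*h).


Activity (%) = (rate_used / rate_fresh) * 100
rate_used = 10.1, rate_fresh = 35.9
= (10.1 / 35.9) * 100
= 0.2813 * 100 = 28.13

28.13 %


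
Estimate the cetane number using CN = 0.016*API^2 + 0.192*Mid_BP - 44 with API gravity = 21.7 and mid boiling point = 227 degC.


CN = 0.016 * 21.7^2 + 0.192 * 227 - 44
CN = 7.53424 + 43.584 - 44 = 7.11824

7.11824


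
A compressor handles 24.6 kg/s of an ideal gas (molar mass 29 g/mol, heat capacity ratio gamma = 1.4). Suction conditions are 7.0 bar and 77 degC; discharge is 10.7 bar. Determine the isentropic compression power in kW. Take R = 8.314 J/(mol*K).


Isentropic work: W = m*(gamma/(gamma-1))*(R*T1/MW)*((P2/P1)^((gamma-1)/gamma) - 1)
T1 = 77 + 273.15 = 350.15 K
Pressure ratio = 10.7 / 7.0 = 1.52857
Exponent = (1.4 - 1)/1.4 = 0.285714
(P2/P1)^exp - 1 = 1.52857^0.285714 - 1 = 0.128893
W = 24.6 * 1.4 / 0.4 * 8.314 * 350.15 / 29 * 0.128893 = 1114

1114 kW


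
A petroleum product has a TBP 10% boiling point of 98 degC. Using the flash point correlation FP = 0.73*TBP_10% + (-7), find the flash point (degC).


FP = 0.73 * 98 + (-7) = 64.54

64.54 degC


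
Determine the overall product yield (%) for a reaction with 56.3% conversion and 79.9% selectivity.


Overall yield = conversion (%) * selectivity (%) / 100
Conversion = 56.3%, Selectivity = 79.9%
Y = 56.3 * 79.9 / 100
= 44.9837 %

44.9837 %


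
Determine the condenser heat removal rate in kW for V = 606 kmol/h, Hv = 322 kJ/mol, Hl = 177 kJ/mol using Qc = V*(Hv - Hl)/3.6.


Qc = 606 * (322 - 177) / 3.6 = 606 * 145 / 3.6 = 24410

24410 kW


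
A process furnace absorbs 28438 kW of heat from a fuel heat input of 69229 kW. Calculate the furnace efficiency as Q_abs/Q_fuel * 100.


Furnace efficiency = Q_absorbed / Q_fuel * 100
= 28438 / 69229 * 100 = 41.08

41.08 %


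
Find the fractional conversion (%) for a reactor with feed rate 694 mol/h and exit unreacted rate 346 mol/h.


X = (F_in - F_out) / F_in * 100
Moles reacted = 694 - 346 = 348
X = 348 / 694 * 100
= 0.5014 * 100
= 50.14 %

50.14 %


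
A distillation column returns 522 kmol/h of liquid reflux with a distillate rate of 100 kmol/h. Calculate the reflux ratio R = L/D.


Reflux ratio definition: R = L / D (liquid returned / distillate withdrawn)
L = 522 kmol/h, D = 100 kmol/h
R = 522 / 100 = 5.220

5.220


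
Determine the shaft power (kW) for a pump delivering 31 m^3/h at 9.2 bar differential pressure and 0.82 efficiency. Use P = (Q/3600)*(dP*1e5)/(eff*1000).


Q = 31 / 3600 = 0.00861111 m^3/s
P = 0.00861111 * (9.2 * 1e5) / 0.82 / 1000 = 9.661

9.661 kW


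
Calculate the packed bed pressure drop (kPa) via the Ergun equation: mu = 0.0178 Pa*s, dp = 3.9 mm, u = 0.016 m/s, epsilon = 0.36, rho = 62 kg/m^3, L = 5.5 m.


dp = 3.9 mm = 0.0039 m
Viscous term = 150*0.0178*0.016*(1-0.36)^2 / (0.0039^2*0.36^3) = 24657.8
Inertial term = 1.75*62*0.016^2*(1-0.36) / (0.0039*0.36^3) = 97.6962
dP/L = 24657.8 + 97.6962 = 24755.5 Pa/m
dP = 24755.5 * 5.5 / 1000 = 136.2 kPa

136.2 kPa


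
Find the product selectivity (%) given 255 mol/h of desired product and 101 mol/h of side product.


Selectivity = desired / (desired + undesired) * 100
Total products = 255 + 101 = 356 mol/h
S = 255 / 356 * 100
= 0.7163 * 100
= 71.63 %

71.63 %


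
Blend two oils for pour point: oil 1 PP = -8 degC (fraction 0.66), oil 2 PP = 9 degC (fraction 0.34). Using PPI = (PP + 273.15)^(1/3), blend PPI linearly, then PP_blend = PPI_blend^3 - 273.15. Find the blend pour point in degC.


PPI_1 = (-8 + 273.15)^(1/3) = 6.42437
PPI_2 = (9 + 273.15)^(1/3) = 6.558835
PPI_blend = 0.66 * 6.42437 + 0.34 * 6.558835 = 6.470088
PP_blend = 6.470088^3 - 273.15 = 270.8511 - 273.15 = -2.3

-2.3 degC


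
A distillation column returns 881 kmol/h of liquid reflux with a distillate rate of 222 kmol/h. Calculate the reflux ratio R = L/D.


Reflux ratio definition: R = L / D (liquid returned / distillate withdrawn)
L = 881 kmol/h, D = 222 kmol/h
R = 881 / 222 = 3.968

3.968


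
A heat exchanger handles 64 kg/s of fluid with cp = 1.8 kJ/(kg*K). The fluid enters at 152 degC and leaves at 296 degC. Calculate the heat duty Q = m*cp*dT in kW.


Q = m_dot * cp * delta_T
delta_T = 296 - 152 = 144 K
Q = 64 * 1.8 * 144
= 115.2 * 144
= 16588.8 kW

16588.8 kW


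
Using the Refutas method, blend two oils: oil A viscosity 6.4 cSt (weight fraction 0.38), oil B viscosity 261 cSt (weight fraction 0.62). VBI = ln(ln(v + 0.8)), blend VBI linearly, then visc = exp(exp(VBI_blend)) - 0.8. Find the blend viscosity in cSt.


Refutas method: VBN_i = 14.534*ln(ln(visc_i + 0.8)) + 10.975, blended linearly by mass fraction; since VBN is linear in VBI_i = ln(ln(visc_i + 0.8)) and the fractions sum to 1, blend VBI directly: visc = exp(exp(VBI_blend)) - 0.8
VBI_1 = ln(ln(6.4 + 0.8)) = 0.680103
VBI_2 = ln(ln(261 + 0.8)) = 1.71696
VBI_blend = 0.38 * 0.680103 + 0.62 * 1.71696 = 1.32295
visc_blend = exp(exp(1.32295)) - 0.8 = 41.91

41.91 cSt


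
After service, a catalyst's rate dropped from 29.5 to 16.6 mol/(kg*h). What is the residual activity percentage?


Activity (%) = (rate_used / rate_fresh) * 100
rate_used = 16.6, rate_fresh = 29.5
= (16.6 / 29.5) * 100
= 0.5627 * 100 = 56.27

56.27 %


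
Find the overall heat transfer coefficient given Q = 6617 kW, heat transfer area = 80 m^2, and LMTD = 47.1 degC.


From Q = U*A*LMTD, U = Q / (A * LMTD)
U = 6617 / (80 * 47.1) = 6617 / 3768 = 1.756

1.756 kW/(m^2*K)


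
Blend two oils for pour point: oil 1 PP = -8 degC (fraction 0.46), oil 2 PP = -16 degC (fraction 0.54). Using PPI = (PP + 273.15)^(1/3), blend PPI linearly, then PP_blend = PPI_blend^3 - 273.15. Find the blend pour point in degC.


PPI_1 = (-8 + 273.15)^(1/3) = 6.42437
PPI_2 = (-16 + 273.15)^(1/3) = 6.359098
PPI_blend = 0.46 * 6.42437 + 0.54 * 6.359098 = 6.389123
PP_blend = 6.389123^3 - 273.15 = 260.8097 - 273.15 = -12.34

-12.34 degC


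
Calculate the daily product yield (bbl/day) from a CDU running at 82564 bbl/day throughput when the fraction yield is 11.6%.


Crude throughput = 82564 bbl/day
Fraction yield = 11.6%
yield = throughput * fraction / 100
yield = 82564 * 11.6 / 100 = 9577.424

9577.424 bbl/day


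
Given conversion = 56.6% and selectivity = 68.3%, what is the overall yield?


Overall yield = conversion (%) * selectivity (%) / 100
Conversion = 56.6%, Selectivity = 68.3%
Y = 56.6 * 68.3 / 100
= 38.6578 %

38.6578 %


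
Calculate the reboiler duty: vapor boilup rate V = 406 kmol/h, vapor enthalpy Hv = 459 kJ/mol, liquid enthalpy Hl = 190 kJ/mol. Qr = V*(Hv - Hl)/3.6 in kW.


Qr = 406 * (459 - 190) / 3.6 = 406 * 269 / 3.6 = 30340

30340 kW


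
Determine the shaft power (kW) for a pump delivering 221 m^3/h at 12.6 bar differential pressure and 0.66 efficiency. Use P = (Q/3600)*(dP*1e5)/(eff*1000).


Q = 221 / 3600 = 0.0613889 m^3/s
P = 0.0613889 * (12.6 * 1e5) / 0.66 / 1000 = 117.2

117.2 kW


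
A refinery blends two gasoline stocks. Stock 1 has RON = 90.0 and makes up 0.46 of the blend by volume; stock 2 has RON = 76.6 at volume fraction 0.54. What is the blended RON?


Linear blending: RON_blend = sum(vi * RONi)
Contribution 1: 0.46 * 90.0 = 41.4
Contribution 2: 0.54 * 76.6 = 41.364
RON_blend = 41.4 + 41.364 = 82.764

82.764


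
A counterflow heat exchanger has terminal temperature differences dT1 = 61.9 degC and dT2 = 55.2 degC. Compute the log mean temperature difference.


LMTD = (dT1 - dT2) / ln(dT1/dT2)
= (61.9 - 55.2) / ln(61.9 / 55.2) = 6.7 / 0.114557 = 58.49

58.49 degC


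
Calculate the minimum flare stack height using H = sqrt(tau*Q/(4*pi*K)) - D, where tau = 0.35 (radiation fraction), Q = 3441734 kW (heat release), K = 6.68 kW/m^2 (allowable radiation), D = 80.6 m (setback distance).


tau*Q/(4*pi*K) = 0.35 * 3441734 / (4 * pi * 6.68) = 14350.2
sqrt(14350.2) = 119.792
H = 119.792 - 80.6 = 39.19

39.19 m


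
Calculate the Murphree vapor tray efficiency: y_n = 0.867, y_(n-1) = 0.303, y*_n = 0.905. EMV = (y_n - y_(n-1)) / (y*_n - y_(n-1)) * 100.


Murphree vapor efficiency: EMV = (y_n - y_(n-1)) / (y*_n - y_(n-1)) * 100
EMV = (0.867 - 0.303) / (0.905 - 0.303) * 100 = 0.564 / 0.602 * 100 = 93.69

93.69 %


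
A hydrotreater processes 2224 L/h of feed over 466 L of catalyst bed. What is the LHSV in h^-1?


LHSV = volumetric feed rate / catalyst volume
= 2224 L/h / 466 L
= 4.773 h^-1

4.773 h^-1


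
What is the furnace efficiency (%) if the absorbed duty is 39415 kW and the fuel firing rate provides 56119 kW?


Furnace efficiency = Q_absorbed / Q_fuel * 100
= 39415 / 56119 * 100 = 70.23

70.23 %


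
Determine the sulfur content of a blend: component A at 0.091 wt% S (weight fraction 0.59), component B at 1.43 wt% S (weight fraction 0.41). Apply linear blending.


Linear sulfur blending: S_blend = x1*S1 + x2*S2
Contribution 1: 0.59 * 0.091 = 0.05369 wt%
Contribution 2: 0.41 * 1.43 = 0.5863 wt%
S_blend = 0.05369 + 0.5863 = 0.63999

0.63999 wt%


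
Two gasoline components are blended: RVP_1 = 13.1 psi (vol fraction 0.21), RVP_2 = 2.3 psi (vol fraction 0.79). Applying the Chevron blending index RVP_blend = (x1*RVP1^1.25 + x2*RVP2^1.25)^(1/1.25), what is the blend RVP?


Chevron index: RVP_blend = (sum xi*RVPi^1.25)^(1/1.25)
RVP^1.25 terms: 0.21 * 13.1^1.25 + 0.79 * 2.3^1.25 = 7.47132
RVP_blend = 7.47132^(1/1.25) = 4.997

4.997 psi


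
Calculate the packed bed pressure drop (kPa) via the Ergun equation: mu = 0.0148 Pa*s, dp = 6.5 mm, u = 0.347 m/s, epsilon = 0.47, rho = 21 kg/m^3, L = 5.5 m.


dp = 6.5 mm = 0.0065 m
Viscous term = 150*0.0148*0.347*(1-0.47)^2 / (0.0065^2*0.47^3) = 49330.3
Inertial term = 1.75*21*0.347^2*(1-0.47) / (0.0065*0.47^3) = 3475.24
dP/L = 49330.3 + 3475.24 = 52805.5 Pa/m
dP = 52805.5 * 5.5 / 1000 = 290.4 kPa

290.4 kPa


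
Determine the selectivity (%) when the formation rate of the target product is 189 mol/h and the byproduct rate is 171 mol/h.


Selectivity = desired / (desired + undesired) * 100
Total products = 189 + 171 = 360 mol/h
S = 189 / 360 * 100
= 0.5250 * 100
= 52.50 %

52.50 %


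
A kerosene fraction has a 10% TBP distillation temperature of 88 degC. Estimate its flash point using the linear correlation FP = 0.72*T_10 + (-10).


FP = 0.72 * 88 + (-10) = 53.36

53.36 degC


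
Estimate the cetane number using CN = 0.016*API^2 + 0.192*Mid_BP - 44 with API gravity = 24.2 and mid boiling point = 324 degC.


CN = 0.016 * 24.2^2 + 0.192 * 324 - 44
CN = 9.37024 + 62.208 - 44 = 27.57824

27.57824


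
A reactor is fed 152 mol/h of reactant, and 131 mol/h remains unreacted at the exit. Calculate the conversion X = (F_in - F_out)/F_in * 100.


X = (F_in - F_out) / F_in * 100
Moles reacted = 152 - 131 = 21
X = 21 / 152 * 100
= 0.1382 * 100
= 13.82 %

13.82 %


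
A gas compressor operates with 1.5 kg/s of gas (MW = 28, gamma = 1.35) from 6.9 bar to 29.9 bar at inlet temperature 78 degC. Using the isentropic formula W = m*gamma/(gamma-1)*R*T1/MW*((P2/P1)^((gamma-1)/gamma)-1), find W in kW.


Isentropic work: W = m*(gamma/(gamma-1))*(R*T1/MW)*((P2/P1)^((gamma-1)/gamma) - 1)
T1 = 78 + 273.15 = 351.15 K
Pressure ratio = 29.9 / 6.9 = 4.33333
Exponent = (1.35 - 1)/1.35 = 0.259259
(P2/P1)^exp - 1 = 4.33333^0.259259 - 1 = 0.46252
W = 1.5 * 1.35 / 0.35 * 8.314 * 351.15 / 28 * 0.46252 = 279.0

279.0 kW


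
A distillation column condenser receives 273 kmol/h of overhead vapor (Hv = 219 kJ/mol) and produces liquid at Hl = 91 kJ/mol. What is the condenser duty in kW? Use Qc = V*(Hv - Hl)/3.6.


Qc = 273 * (219 - 91) / 3.6 = 273 * 128 / 3.6 = 9707

9707 kW


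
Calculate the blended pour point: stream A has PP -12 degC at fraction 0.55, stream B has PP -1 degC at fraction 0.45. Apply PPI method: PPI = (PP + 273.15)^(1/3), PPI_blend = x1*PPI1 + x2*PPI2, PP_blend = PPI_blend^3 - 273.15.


PPI_1 = (-12 + 273.15)^(1/3) = 6.391901
PPI_2 = (-1 + 273.15)^(1/3) = 6.480414
PPI_blend = 0.55 * 6.391901 + 0.45 * 6.480414 = 6.431732
PP_blend = 6.431732^3 - 273.15 = 266.0626 - 273.15 = -7.09

-7.09 degC


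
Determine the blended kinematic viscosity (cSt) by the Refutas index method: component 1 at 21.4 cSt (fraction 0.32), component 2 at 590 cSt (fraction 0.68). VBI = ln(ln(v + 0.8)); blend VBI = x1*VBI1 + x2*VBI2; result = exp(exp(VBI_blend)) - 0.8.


Refutas method: VBN_i = 14.534*ln(ln(visc_i + 0.8)) + 10.975, blended linearly by mass fraction; since VBN is linear in VBI_i = ln(ln(visc_i + 0.8)) and the fractions sum to 1, blend VBI directly: visc = exp(exp(VBI_blend)) - 0.8
VBI_1 = ln(ln(21.4 + 0.8)) = 1.13143
VBI_2 = ln(ln(590 + 0.8)) = 1.8534
VBI_blend = 0.32 * 1.13143 + 0.68 * 1.8534 = 1.62237
visc_blend = exp(exp(1.62237)) - 0.8 = 157.6

157.6 cSt


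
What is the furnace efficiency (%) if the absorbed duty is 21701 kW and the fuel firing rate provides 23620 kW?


Furnace efficiency = Q_absorbed / Q_fuel * 100
= 21701 / 23620 * 100 = 91.88

91.88 %


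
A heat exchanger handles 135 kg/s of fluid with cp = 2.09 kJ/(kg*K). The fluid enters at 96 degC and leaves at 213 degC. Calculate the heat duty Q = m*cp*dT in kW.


Q = m_dot * cp * delta_T
delta_T = 213 - 96 = 117 K
Q = 135 * 2.09 * 117
= 282.15 * 117
= 33011.55 kW

33011.55 kW


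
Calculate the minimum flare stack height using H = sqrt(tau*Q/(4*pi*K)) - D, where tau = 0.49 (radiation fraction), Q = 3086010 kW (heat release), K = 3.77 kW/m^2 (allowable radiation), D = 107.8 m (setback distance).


tau*Q/(4*pi*K) = 0.49 * 3086010 / (4 * pi * 3.77) = 31918.5
sqrt(31918.5) = 178.657
H = 178.657 - 107.8 = 70.86

70.86 m


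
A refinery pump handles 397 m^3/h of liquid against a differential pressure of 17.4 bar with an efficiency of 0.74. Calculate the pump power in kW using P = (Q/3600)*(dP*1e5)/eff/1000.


Q = 397 / 3600 = 0.110278 m^3/s
P = 0.110278 * (17.4 * 1e5) / 0.74 / 1000 = 259.3

259.3 kW


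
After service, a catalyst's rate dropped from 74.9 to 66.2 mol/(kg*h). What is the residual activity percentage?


Activity (%) = (rate_used / rate_fresh) * 100
rate_used = 66.2, rate_fresh = 74.9
= (66.2 / 74.9) * 100
= 0.8838 * 100 = 88.38

88.38 %


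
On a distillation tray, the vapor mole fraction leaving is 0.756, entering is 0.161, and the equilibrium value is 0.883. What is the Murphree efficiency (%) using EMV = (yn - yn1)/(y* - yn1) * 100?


Murphree vapor efficiency: EMV = (y_n - y_(n-1)) / (y*_n - y_(n-1)) * 100
EMV = (0.756 - 0.161) / (0.883 - 0.161) * 100 = 0.595 / 0.722 * 100 = 82.41

82.41 %


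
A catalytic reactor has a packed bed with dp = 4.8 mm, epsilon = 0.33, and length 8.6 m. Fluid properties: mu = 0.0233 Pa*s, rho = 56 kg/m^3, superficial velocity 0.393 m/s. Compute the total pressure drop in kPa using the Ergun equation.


dp = 4.8 mm = 0.0048 m
Viscous term = 150*0.0233*0.393*(1-0.33)^2 / (0.0048^2*0.33^3) = 744672
Inertial term = 1.75*56*0.393^2*(1-0.33) / (0.0048*0.33^3) = 58789.9
dP/L = 744672 + 58789.9 = 803462 Pa/m
dP = 803462 * 8.6 / 1000 = 6910 kPa

6910 kPa


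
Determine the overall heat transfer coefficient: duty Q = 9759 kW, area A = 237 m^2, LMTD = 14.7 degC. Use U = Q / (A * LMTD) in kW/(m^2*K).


From Q = U*A*LMTD, U = Q / (A * LMTD)
U = 9759 / (237 * 14.7) = 9759 / 3483.9 = 2.801

2.801 kW/(m^2*K)


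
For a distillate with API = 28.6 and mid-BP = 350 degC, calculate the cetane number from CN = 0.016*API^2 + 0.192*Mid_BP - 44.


CN = 0.016 * 28.6^2 + 0.192 * 350 - 44
CN = 13.08736 + 67.2 - 44 = 36.28736

36.28736


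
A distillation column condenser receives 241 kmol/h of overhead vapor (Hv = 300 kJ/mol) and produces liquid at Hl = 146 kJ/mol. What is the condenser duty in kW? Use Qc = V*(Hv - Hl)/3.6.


Qc = 241 * (300 - 146) / 3.6 = 241 * 154 / 3.6 = 10310

10310 kW


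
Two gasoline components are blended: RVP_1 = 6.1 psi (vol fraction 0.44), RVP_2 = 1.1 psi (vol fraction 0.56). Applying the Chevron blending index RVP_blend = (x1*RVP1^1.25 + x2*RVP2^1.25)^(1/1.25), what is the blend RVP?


Chevron index: RVP_blend = (sum xi*RVPi^1.25)^(1/1.25)
RVP^1.25 terms: 0.44 * 6.1^1.25 + 0.56 * 1.1^1.25 = 4.84894
RVP_blend = 4.84894^(1/1.25) = 3.536

3.536 psi


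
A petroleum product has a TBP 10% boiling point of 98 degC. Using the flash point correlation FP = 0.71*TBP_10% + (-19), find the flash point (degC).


FP = 0.71 * 98 + (-19) = 50.58

50.58 degC


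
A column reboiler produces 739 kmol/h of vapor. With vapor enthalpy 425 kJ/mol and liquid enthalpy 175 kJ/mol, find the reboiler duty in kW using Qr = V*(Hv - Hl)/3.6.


Qr = 739 * (425 - 175) / 3.6 = 739 * 250 / 3.6 = 51320

51320 kW


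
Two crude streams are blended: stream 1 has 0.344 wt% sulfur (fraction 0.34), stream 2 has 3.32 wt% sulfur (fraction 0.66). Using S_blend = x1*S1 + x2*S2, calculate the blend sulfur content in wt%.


Linear sulfur blending: S_blend = x1*S1 + x2*S2
Contribution 1: 0.34 * 0.344 = 0.11696 wt%
Contribution 2: 0.66 * 3.32 = 2.1912 wt%
S_blend = 0.11696 + 2.1912 = 2.30816

2.30816 wt%


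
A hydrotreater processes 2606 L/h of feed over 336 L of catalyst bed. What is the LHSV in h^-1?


LHSV = volumetric feed rate / catalyst volume
= 2606 L/h / 336 L
= 7.756 h^-1

7.756 h^-1


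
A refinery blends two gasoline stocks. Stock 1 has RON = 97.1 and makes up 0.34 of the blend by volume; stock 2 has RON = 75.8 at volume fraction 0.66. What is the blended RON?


Linear blending: RON_blend = sum(vi * RONi)
Contribution 1: 0.34 * 97.1 = 33.014
Contribution 2: 0.66 * 75.8 = 50.028
RON_blend = 33.014 + 50.028 = 83.042

83.042


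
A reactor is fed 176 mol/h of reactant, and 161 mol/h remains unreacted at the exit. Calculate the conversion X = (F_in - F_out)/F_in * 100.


X = (F_in - F_out) / F_in * 100
Moles reacted = 176 - 161 = 15
X = 15 / 176 * 100
= 0.08523 * 100
= 8.523 %

8.523 %


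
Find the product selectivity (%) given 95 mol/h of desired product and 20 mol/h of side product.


Selectivity = desired / (desired + undesired) * 100
Total products = 95 + 20 = 115 mol/h
S = 95 / 115 * 100
= 0.8261 * 100
= 82.61 %

82.61 %


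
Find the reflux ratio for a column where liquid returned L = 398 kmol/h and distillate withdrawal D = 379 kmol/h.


Reflux ratio definition: R = L / D (liquid returned / distillate withdrawn)
L = 398 kmol/h, D = 379 kmol/h
R = 398 / 379 = 1.050

1.050


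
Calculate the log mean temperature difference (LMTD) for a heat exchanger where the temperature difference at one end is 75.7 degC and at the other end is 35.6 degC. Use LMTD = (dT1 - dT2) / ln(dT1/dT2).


LMTD = (dT1 - dT2) / ln(dT1/dT2)
= (75.7 - 35.6) / ln(75.7 / 35.6) = 40.1 / 0.754433 = 53.15

53.15 degC


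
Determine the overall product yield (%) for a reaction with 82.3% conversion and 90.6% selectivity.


Overall yield = conversion (%) * selectivity (%) / 100
Conversion = 82.3%, Selectivity = 90.6%
Y = 82.3 * 90.6 / 100
= 74.5638 %

74.5638 %


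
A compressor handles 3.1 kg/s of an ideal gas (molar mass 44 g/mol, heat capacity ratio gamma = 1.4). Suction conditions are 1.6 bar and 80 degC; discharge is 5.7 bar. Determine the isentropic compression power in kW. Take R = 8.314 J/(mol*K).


Isentropic work: W = m*(gamma/(gamma-1))*(R*T1/MW)*((P2/P1)^((gamma-1)/gamma) - 1)
T1 = 80 + 273.15 = 353.15 K
Pressure ratio = 5.7 / 1.6 = 3.5625
Exponent = (1.4 - 1)/1.4 = 0.285714
(P2/P1)^exp - 1 = 3.5625^0.285714 - 1 = 0.43762
W = 3.1 * 1.4 / 0.4 * 8.314 * 353.15 / 44 * 0.43762 = 316.8

316.8 kW


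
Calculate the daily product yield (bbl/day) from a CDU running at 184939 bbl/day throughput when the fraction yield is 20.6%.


Crude throughput = 184939 bbl/day
Fraction yield = 20.6%
yield = throughput * fraction / 100
yield = 184939 * 20.6 / 100 = 38097.434

38097.434 bbl/day
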